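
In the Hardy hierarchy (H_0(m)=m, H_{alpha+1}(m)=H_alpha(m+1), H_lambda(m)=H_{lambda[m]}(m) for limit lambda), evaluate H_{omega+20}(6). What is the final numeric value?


H_{omega+20}(6):
Unwind the 20 successor steps: H_{omega+20}(6) = H_omega(6+20) = H_omega(26).
H_omega(m) = H_m(m) = m + m = 2m.
Result = 2 * 26 = 52

52


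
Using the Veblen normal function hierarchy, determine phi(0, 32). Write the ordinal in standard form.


phi(0, 32):
phi(0, beta) = omega^beta by definition.
phi(0, 32) = omega^32

omega^32


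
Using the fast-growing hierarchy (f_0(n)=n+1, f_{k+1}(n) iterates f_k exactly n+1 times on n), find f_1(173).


f_1(173) = f_0^174(173)
f_0 adds 1 each time, applied 174 times.
f_1(173) = 173 + 174 = 347

347


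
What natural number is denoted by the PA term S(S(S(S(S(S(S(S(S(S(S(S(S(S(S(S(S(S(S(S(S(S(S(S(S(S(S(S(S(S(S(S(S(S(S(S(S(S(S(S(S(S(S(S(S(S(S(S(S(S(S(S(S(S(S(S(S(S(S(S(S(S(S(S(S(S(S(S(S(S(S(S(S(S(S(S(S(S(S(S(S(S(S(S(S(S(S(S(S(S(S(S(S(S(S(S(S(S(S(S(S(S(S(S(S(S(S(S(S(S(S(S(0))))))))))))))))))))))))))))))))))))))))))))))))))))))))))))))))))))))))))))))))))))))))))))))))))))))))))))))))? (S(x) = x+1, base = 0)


Counting successors applied to 0:
112 applications of S to 0 = 112

112


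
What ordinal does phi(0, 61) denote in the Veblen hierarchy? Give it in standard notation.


phi(0, 61):
phi(0, beta) = omega^beta by definition.
phi(0, 61) = omega^61

omega^61


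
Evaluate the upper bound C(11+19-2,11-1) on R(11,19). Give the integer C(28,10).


R(11,19) <= C(11+19-2, 11-1) = C(28, 10)
C(28, 10) = 28! / (10! * 18!)
= 13123110

13123110


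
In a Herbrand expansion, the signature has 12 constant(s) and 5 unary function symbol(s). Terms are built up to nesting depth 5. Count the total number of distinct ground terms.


Herbrand terms by depth:
Depth 0: 12 constants
Depth 1: 60 new terms (running total: 72)
Depth 2: 300 new terms (running total: 372)
Depth 3: 1500 new terms (running total: 1872)
Depth 4: 7500 new terms (running total: 9372)
Depth 5: 37500 new terms (running total: 46872)
Total distinct ground terms = 46872

46872


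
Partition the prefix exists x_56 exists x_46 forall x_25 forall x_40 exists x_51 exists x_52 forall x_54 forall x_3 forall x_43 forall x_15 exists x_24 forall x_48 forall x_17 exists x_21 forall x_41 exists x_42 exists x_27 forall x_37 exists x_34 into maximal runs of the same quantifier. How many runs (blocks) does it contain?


Alternations = 10.
Blocks = alternations + 1 = 11

11


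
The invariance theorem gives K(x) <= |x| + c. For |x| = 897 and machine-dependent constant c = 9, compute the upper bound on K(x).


K(x) <= |x| + c = 897 + 9 = 906

906


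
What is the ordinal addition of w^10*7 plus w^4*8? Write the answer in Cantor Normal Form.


Ordinal addition w^10*7 + w^4*8:
Leading exponent of alpha (10) > leading exponent of beta (4).
Since alpha's term has higher exponent than beta's leading term,
the sum is simply alpha followed by beta.
Result = w^10*7 + w^4*8

w^10*7 + w^4*8


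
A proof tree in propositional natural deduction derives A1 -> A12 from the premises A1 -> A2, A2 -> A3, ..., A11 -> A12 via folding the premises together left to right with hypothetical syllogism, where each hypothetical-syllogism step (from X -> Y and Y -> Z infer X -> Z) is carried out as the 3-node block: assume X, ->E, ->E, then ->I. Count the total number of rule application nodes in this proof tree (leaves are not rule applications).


There are 11 premises in the chain. The first HS step combines premises 1 and 2; each further premise needs one more HS step.
So 11 premises require 11 - 1 = 10 hypothetical-syllogism steps.
Each HS step uses 3 inference nodes (->E, ->E, ->I).
10 * 3 = 30 total inference nodes.

30


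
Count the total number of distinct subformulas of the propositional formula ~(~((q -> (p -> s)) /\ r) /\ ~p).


Formula: ~(~((q -> (p -> s)) /\ r) /\ ~p)
Subformulas found:
  1. q
  2. s
  3. r
  4. p
  5. ~p
  6. (p -> s)
  7. (q -> (p -> s))
  8. ((q -> (p -> s)) /\ r)
  9. ~((q -> (p -> s)) /\ r)
  10. (~((q -> (p -> s)) /\ r) /\ ~p)
  11. ~(~((q -> (p -> s)) /\ r) /\ ~p)
Total distinct subformulas = 11

11


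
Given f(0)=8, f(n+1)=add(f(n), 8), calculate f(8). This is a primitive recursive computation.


f(0) = 8
f(1) = add(f(0), 8) = add(8, 8) = 16
f(2) = add(f(1), 8) = add(16, 8) = 24
f(3) = add(f(2), 8) = add(24, 8) = 32
f(4) = add(f(3), 8) = add(32, 8) = 40
f(5) = add(f(4), 8) = add(40, 8) = 48
f(6) = add(f(5), 8) = add(48, 8) = 56
f(7) = add(f(6), 8) = add(56, 8) = 64
f(8) = add(f(7), 8) = add(64, 8) = 72


72


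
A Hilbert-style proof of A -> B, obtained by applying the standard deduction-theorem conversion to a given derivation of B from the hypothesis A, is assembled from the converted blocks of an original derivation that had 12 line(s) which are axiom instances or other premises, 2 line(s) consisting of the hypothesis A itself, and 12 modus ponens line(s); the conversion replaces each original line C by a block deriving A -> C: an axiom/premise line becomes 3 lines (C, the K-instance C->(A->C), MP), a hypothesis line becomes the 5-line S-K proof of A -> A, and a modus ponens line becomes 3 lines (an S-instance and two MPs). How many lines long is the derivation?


Deduction-theorem conversion, block by block:
- 12 axiom/premise lines -> 3 lines each = 36
- 2 hypothesis lines -> 5 lines each (identity proof A->A) = 10
- 12 MP lines -> 3 lines each (S-instance, MP, MP) = 36
Total = 36 + 10 + 36 = 82 lines.

82


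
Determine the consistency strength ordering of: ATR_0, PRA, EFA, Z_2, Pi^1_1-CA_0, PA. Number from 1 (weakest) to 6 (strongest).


Ordering by consistency strength:
1. EFA
2. PRA
3. PA
4. ATR_0
5. Pi^1_1-CA_0
6. Z_2


ATR_0=4, PRA=2, EFA=1, Z_2=6, Pi^1_1-CA_0=5, PA=3


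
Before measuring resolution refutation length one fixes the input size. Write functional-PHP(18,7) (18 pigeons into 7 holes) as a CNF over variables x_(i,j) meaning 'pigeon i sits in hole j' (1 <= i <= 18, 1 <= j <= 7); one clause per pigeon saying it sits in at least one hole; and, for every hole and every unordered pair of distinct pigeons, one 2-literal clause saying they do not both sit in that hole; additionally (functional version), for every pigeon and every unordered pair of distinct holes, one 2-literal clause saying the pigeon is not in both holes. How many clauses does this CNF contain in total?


functional-PHP(18,7): 18 pigeons, 7 holes, 18*7 = 126 variables.
- pigeon clauses: one per pigeon -> 18 clauses
- hole clauses: 7 holes * C(18,2) = 7 * 153 -> 1071 clauses
- functional clauses: 18 pigeons * C(7,2) = 18 * 21 -> 378 clauses
Total clauses = 18 + 1071 + 378 = 1467

1467


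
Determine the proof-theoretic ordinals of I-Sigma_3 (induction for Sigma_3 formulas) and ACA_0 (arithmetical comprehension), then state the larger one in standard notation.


Proof-theoretic ordinal of I-Sigma_3 (induction for Sigma_3 formulas): omega^(omega^(omega^omega))
Proof-theoretic ordinal of ACA_0 (arithmetical comprehension): epsilon_0
Comparing: omega^(omega^(omega^omega)) < epsilon_0.
The larger ordinal is epsilon_0 (from ACA_0 (arithmetical comprehension)).

epsilon_0


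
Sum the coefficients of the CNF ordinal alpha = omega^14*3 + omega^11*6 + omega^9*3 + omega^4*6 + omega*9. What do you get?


CNF: omega^14*3 + omega^11*6 + omega^9*3 + omega^4*6 + omega*9
Coefficients: 3 + 6 + 3 + 6 + 9 = 27

27


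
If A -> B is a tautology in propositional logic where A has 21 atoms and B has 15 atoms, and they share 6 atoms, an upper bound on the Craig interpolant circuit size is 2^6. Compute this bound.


Shared atoms = 6
Craig interpolant size bound = 2^6
= 64

64


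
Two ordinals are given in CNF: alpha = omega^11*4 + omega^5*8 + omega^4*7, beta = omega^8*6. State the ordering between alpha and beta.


Compare term by term from highest exponent:
alpha = omega^11*4 + omega^5*8 + omega^4*7
beta = omega^8*6
Term 1: alpha has omega^11*4, beta has omega^8*6
Term 2: alpha has omega^5*8, beta has omega^0*0
Term 3: alpha has omega^4*7, beta has omega^0*0
Result: alpha > beta

alpha > beta


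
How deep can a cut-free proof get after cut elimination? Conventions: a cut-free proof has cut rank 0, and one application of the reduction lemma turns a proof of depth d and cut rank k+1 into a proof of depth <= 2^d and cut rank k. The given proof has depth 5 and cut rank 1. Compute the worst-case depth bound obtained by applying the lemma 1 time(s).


Each rank reduction sends depth d to at most 2^d; cut rank r needs r reductions.
2_0(5) = 5
2_1(5) = 2^5 = 32
Cut-free depth bound = 32

32


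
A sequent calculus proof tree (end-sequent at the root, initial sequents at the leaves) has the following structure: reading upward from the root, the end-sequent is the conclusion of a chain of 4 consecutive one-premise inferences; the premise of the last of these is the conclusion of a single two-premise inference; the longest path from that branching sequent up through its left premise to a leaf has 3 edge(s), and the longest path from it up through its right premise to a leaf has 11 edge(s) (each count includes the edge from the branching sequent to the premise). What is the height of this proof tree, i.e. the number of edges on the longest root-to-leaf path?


Longest path through the left premise: 3 edges (measured from the branching sequent)
Longest path through the right premise: 11 edges
Height of the subtree rooted at the branching sequent: max(3, 11) = 11
The branching sequent sits 4 edges above the root (the chain of one-premise inferences), so height = 11 + 4 = 15

15


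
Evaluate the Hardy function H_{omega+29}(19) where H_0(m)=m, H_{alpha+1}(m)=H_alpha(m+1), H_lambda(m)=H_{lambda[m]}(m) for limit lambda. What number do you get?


H_{omega+29}(19):
Unwind the 29 successor steps: H_{omega+29}(19) = H_omega(19+29) = H_omega(48).
H_omega(m) = H_m(m) = m + m = 2m.
Result = 2 * 48 = 96

96


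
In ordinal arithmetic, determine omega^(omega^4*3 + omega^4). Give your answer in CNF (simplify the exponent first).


omega^(omega^4*3 + omega^4):
Both terms of the exponent have the same exponent 4, so they merge: omega^4*3 + omega^4 = omega^4*(3+1) = omega^4*4.
omega raised to a CNF ordinal is a single CNF term: Result = omega^(omega^4*4)

omega^(omega^4*4)


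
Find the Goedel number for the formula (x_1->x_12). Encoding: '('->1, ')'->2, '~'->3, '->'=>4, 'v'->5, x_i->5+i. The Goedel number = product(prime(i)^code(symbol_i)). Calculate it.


Formula: (x_1->x_12)
Symbol codes: [1, 6, 4, 17, 2]
Primes: [2, 3, 5, 7, 11]
p_1^1 = 2^1 = 2
p_2^6 = 3^6 = 729
p_3^4 = 5^4 = 625
p_4^17 = 7^17 = 232630513987207
p_5^2 = 11^2 = 121
Product = 25650131260371927828750

25650131260371927828750


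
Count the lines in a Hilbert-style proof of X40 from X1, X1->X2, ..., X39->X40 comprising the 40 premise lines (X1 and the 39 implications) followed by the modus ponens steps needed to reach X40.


We have 40 premise lines: X1 and 39 implications.
Each implication is detached once by MP, giving 39 MP lines.
40 premise lines + 39 MP lines = 79 total lines.

79


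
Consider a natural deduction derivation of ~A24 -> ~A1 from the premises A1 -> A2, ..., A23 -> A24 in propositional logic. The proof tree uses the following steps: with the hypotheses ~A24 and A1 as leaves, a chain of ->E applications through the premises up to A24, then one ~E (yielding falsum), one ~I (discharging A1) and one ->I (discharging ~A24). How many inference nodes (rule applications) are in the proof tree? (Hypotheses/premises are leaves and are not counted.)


From hypothesis A1, 23 ->E steps along the 23 premises yield A24.
~E with hypothesis ~A24 gives falsum (1 node); ~I discharging A1 gives ~A1 (1 node); ->I discharging ~A24 gives the goal (1 node).
Total = 23 + 3 = 26 inference nodes.

26


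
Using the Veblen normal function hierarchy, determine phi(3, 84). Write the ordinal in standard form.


phi(3, 84):
phi(3, beta) = eta_beta (the beta-th eta number, fixed point of zeta).
phi(3, 84) = eta_84

eta_84


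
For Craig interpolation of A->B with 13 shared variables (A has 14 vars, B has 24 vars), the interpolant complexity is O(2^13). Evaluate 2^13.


Shared atoms = 13
Craig interpolant size bound = 2^13
= 8192

8192


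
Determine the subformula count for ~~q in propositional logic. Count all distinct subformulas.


Formula: ~~q
Subformulas found:
  1. q
  2. ~q
  3. ~~q
Total distinct subformulas = 3

3


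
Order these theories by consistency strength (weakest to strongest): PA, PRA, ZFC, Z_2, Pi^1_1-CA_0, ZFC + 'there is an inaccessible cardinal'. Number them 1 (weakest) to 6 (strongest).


Ordering by consistency strength:
1. PRA
2. PA
3. Pi^1_1-CA_0
4. Z_2
5. ZFC
6. ZFC + 'there is an inaccessible cardinal'


PA=2, PRA=1, ZFC=5, Z_2=4, Pi^1_1-CA_0=3, ZFC + 'there is an inaccessible cardinal'=6


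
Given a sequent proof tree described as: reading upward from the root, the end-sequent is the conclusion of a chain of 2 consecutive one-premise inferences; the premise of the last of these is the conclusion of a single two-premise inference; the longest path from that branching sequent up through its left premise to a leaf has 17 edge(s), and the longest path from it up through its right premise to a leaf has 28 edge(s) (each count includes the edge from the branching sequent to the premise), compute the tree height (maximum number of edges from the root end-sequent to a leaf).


Longest path through the left premise: 17 edges (measured from the branching sequent)
Longest path through the right premise: 28 edges
Height of the subtree rooted at the branching sequent: max(17, 28) = 28
The branching sequent sits 2 edges above the root (the chain of one-premise inferences), so height = 28 + 2 = 30

30


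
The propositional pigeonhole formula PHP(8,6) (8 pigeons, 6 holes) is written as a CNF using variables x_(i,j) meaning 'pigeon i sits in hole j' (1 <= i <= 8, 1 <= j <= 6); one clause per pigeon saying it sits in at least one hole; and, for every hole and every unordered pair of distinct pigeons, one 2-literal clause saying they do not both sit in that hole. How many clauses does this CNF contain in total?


PHP(8,6): 8 pigeons, 6 holes, 8*6 = 48 variables.
- pigeon clauses: one per pigeon -> 8 clauses
- hole clauses: 6 holes * C(8,2) = 6 * 28 -> 168 clauses
Total clauses = 8 + 168 = 176

176


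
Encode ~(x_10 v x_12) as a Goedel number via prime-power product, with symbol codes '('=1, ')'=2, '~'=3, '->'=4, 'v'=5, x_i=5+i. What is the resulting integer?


Formula: ~(x_10 v x_12)
Symbol codes: [3, 1, 15, 5, 17, 2]
Primes: [2, 3, 5, 7, 11, 13]
p_1^3 = 2^3 = 8
p_2^1 = 3^1 = 3
p_3^15 = 5^15 = 30517578125
p_4^5 = 7^5 = 16807
p_5^17 = 11^17 = 505447028499293771
p_6^2 = 13^2 = 169
Product = 1051511094103937650747773193359375000

1051511094103937650747773193359375000


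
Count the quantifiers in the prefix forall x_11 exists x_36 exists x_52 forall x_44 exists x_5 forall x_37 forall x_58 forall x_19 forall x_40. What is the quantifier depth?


Quantifier prefix has 9 quantifier symbols.
Quantifier depth = 9

9


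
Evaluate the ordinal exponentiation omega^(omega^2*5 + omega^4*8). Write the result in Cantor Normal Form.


omega^(omega^2*5 + omega^4*8):
In ordinal addition a term is absorbed by a following term of strictly larger exponent: 2 < 4, so omega^2*5 + omega^4*8 = omega^4*8.
omega raised to a CNF ordinal is a single CNF term: Result = omega^(omega^4*8)

omega^(omega^4*8)


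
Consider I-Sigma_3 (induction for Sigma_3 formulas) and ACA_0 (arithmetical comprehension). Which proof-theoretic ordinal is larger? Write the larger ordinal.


Proof-theoretic ordinal of I-Sigma_3 (induction for Sigma_3 formulas): omega^(omega^(omega^omega))
Proof-theoretic ordinal of ACA_0 (arithmetical comprehension): epsilon_0
Comparing: omega^(omega^(omega^omega)) < epsilon_0.
The larger ordinal is epsilon_0 (from ACA_0 (arithmetical comprehension)).

epsilon_0


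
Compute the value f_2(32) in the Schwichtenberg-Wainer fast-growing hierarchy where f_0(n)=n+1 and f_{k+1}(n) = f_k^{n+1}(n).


f_2(32) = f_1^33(32)
f_1(m) = 2m + 1.
Iterating: f_1^k(n) = 2^k*(n+1) - 1.
f_2(32) = 2^33*(32+1) - 1 = 8589934592*33 - 1 = 283467841535

283467841535


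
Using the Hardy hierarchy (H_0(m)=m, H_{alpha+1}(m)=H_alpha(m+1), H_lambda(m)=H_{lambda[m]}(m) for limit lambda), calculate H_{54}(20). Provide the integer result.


H_54(20):
For finite ordinals k, H_k(n) = n + k (each successor step adds 1).
H_54(20) = 20 + 54 = 74

74


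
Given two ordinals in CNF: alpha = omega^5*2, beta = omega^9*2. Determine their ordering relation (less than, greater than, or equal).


Compare term by term from highest exponent:
alpha = omega^5*2
beta = omega^9*2
Term 1: alpha has omega^5*2, beta has omega^9*2
Result: alpha < beta

alpha < beta


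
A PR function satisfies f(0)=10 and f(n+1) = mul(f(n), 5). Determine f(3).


f(0) = 10
f(1) = mul(f(0), 5) = mul(10, 5) = 50
f(2) = mul(f(1), 5) = mul(50, 5) = 250
f(3) = mul(f(2), 5) = mul(250, 5) = 1250


1250


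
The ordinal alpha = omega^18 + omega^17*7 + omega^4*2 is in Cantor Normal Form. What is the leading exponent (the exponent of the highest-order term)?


CNF: omega^18 + omega^17*7 + omega^4*2
The leading term is omega^18, which has exponent 18.

18


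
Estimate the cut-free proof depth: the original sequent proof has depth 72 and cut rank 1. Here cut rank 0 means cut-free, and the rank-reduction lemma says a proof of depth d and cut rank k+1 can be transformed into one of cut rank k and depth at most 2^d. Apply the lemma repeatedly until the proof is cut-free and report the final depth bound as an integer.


Each rank reduction sends depth d to at most 2^d; cut rank r needs r reductions.
2_0(72) = 72
2_1(72) = 2^72 = 4722366482869645213696
Cut-free depth bound = 4722366482869645213696

4722366482869645213696


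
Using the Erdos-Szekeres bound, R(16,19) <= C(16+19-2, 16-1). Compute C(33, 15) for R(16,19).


R(16,19) <= C(16+19-2, 16-1) = C(33, 15)
C(33, 15) = 33! / (15! * 18!)
= 1037158320

1037158320


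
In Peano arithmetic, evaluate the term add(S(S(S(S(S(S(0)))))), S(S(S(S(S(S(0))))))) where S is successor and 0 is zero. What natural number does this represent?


add(S^6(0), S^6(0)):
S^6(0) = 6
S^6(0) = 6
6 + 6 = 12

12


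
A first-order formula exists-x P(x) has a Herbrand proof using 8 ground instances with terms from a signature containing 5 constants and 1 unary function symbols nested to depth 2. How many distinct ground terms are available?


Herbrand terms by depth:
Depth 0: 5 constants
Depth 1: 5 new terms (running total: 10)
Depth 2: 5 new terms (running total: 15)
Total distinct ground terms = 15

15


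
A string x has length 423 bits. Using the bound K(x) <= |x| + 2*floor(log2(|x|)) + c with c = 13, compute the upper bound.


floor(log2(423)) = 8
2 * 8 = 16
K(x) <= 423 + 16 + 13 = 452

452


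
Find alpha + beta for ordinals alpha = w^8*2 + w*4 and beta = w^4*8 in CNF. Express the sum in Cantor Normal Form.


Ordinal addition (w^8*2 + w*4) + w^4*8:
alpha's leading term has exponent 8 > beta's exponent 4, so it survives.
alpha's tail term has exponent 1 < beta's exponent 4, so it is absorbed by beta.
In ordinal addition, any term followed by a strictly larger-exponent term is absorbed.
Result = w^8*2 + w^4*8

w^8*2 + w^4*8


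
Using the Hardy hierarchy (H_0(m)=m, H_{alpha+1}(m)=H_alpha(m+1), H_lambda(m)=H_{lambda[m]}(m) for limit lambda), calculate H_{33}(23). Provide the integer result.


H_33(23):
For finite ordinals k, H_k(n) = n + k (each successor step adds 1).
H_33(23) = 23 + 33 = 56

56


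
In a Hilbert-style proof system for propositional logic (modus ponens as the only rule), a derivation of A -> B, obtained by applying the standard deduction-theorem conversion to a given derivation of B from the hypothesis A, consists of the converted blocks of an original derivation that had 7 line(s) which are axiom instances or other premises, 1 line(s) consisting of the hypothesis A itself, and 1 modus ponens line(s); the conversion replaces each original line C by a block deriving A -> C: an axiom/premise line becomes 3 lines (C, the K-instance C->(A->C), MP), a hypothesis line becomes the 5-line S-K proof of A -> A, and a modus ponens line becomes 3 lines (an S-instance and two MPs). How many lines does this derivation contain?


Deduction-theorem conversion, block by block:
- 7 axiom/premise lines -> 3 lines each = 21
- 1 hypothesis lines -> 5 lines each (identity proof A->A) = 5
- 1 MP lines -> 3 lines each (S-instance, MP, MP) = 3
Total = 21 + 5 + 3 = 29 lines.

29


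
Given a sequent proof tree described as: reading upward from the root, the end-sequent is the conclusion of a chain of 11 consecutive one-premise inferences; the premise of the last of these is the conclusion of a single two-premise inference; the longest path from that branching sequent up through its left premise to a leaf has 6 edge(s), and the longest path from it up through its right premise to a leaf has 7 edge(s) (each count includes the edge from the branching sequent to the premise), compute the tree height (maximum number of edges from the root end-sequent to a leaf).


Longest path through the left premise: 6 edges (measured from the branching sequent)
Longest path through the right premise: 7 edges
Height of the subtree rooted at the branching sequent: max(6, 7) = 7
The branching sequent sits 11 edges above the root (the chain of one-premise inferences), so height = 7 + 11 = 18

18


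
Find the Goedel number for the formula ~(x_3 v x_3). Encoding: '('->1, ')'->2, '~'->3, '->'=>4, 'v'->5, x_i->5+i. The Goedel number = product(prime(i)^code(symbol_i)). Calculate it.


Formula: ~(x_3 v x_3)
Symbol codes: [3, 1, 8, 5, 8, 2]
Primes: [2, 3, 5, 7, 11, 13]
p_1^3 = 2^3 = 8
p_2^1 = 3^1 = 3
p_3^8 = 5^8 = 390625
p_4^5 = 7^5 = 16807
p_5^8 = 11^8 = 214358881
p_6^2 = 13^2 = 169
Product = 5708074888982090625000

5708074888982090625000


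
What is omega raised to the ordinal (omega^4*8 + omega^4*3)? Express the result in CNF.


omega^(omega^4*8 + omega^4*3):
Both terms of the exponent have the same exponent 4, so they merge: omega^4*8 + omega^4*3 = omega^4*(8+3) = omega^4*11.
omega raised to a CNF ordinal is a single CNF term: Result = omega^(omega^4*11)

omega^(omega^4*11)


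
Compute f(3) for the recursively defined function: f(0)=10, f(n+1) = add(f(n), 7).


f(0) = 10
f(1) = add(f(0), 7) = add(10, 7) = 17
f(2) = add(f(1), 7) = add(17, 7) = 24
f(3) = add(f(2), 7) = add(24, 7) = 31


31


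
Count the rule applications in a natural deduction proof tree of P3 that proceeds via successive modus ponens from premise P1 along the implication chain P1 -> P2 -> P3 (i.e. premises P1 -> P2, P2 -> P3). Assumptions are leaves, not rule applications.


We have a chain: P1 -> P2 -> P3.
Each modus ponens application produces the next variable.
The chain has 3 propositions, so 3-1 = 2 modus ponens steps.
Total inference nodes = 2

2


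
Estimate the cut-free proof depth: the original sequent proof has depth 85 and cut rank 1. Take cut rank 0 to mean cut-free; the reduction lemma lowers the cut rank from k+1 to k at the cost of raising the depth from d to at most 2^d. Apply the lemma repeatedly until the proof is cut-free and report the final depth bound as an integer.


Each rank reduction sends depth d to at most 2^d; cut rank r needs r reductions.
2_0(85) = 85
2_1(85) = 2^85 = 38685626227668133590597632
Cut-free depth bound = 38685626227668133590597632

38685626227668133590597632


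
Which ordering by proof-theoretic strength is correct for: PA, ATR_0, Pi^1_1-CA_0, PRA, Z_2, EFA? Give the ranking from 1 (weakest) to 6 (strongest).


Ordering by consistency strength:
1. EFA
2. PRA
3. PA
4. ATR_0
5. Pi^1_1-CA_0
6. Z_2


PA=3, ATR_0=4, Pi^1_1-CA_0=5, PRA=2, Z_2=6, EFA=1


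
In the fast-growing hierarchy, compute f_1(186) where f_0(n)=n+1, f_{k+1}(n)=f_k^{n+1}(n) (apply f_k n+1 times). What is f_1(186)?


f_1(186) = f_0^187(186)
f_0 adds 1 each time, applied 187 times.
f_1(186) = 186 + 187 = 373

373


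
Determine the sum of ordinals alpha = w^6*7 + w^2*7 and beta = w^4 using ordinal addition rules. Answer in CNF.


Ordinal addition (w^6*7 + w^2*7) + w^4:
alpha's leading term has exponent 6 > beta's exponent 4, so it survives.
alpha's tail term has exponent 2 < beta's exponent 4, so it is absorbed by beta.
In ordinal addition, any term followed by a strictly larger-exponent term is absorbed.
Result = w^6*7 + w^4

w^6*7 + w^4


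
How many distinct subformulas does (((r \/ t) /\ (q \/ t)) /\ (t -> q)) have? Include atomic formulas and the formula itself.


Formula: (((r \/ t) /\ (q \/ t)) /\ (t -> q))
Subformulas found:
  1. q
  2. r
  3. t
  4. (r \/ t)
  5. (t -> q)
  6. (q \/ t)
  7. ((r \/ t) /\ (q \/ t))
  8. (((r \/ t) /\ (q \/ t)) /\ (t -> q))
Total distinct subformulas = 8

8


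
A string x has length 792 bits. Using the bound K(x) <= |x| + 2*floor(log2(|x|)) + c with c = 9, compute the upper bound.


floor(log2(792)) = 9
2 * 9 = 18
K(x) <= 792 + 18 + 9 = 819

819


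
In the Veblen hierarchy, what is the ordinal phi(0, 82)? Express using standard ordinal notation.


phi(0, 82):
phi(0, beta) = omega^beta by definition.
phi(0, 82) = omega^82

omega^82


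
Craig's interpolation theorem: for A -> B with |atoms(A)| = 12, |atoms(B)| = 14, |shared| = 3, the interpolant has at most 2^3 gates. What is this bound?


Shared atoms = 3
Craig interpolant size bound = 2^3
= 8

8


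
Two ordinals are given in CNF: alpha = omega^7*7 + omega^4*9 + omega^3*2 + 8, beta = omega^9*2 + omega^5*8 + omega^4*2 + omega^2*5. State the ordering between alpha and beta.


Compare term by term from highest exponent:
alpha = omega^7*7 + omega^4*9 + omega^3*2 + 8
beta = omega^9*2 + omega^5*8 + omega^4*2 + omega^2*5
Term 1: alpha has omega^7*7, beta has omega^9*2
Term 2: alpha has omega^4*9, beta has omega^5*8
Term 3: alpha has omega^3*2, beta has omega^4*2
Term 4: alpha has omega^0*8, beta has omega^2*5
Result: alpha < beta

alpha < beta


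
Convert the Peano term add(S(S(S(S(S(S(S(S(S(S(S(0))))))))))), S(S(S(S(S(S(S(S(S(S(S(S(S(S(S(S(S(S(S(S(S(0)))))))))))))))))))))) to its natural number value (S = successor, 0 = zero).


add(S^11(0), S^21(0)):
S^11(0) = 11
S^21(0) = 21
11 + 21 = 32

32


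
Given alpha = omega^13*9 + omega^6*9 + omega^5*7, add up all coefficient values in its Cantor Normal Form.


CNF: omega^13*9 + omega^6*9 + omega^5*7
Coefficients: 9 + 9 + 7 = 25

25


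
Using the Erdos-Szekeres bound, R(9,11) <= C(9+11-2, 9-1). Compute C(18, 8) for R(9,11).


R(9,11) <= C(9+11-2, 9-1) = C(18, 8)
C(18, 8) = 18! / (8! * 10!)
= 43758

43758


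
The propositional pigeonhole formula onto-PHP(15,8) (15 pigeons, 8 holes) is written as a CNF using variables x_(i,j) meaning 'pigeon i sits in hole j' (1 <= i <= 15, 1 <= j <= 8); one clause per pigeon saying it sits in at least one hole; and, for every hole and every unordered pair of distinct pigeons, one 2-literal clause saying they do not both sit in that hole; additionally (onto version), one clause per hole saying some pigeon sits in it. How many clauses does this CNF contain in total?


onto-PHP(15,8): 15 pigeons, 8 holes, 15*8 = 120 variables.
- pigeon clauses: one per pigeon -> 15 clauses
- hole clauses: 8 holes * C(15,2) = 8 * 105 -> 840 clauses
- onto clauses: one per hole -> 8 clauses
Total clauses = 15 + 840 + 8 = 863

863


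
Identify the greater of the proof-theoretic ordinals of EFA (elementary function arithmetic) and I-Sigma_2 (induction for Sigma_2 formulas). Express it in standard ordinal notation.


Proof-theoretic ordinal of EFA (elementary function arithmetic): omega^3
Proof-theoretic ordinal of I-Sigma_2 (induction for Sigma_2 formulas): omega^(omega^omega)
Comparing: omega^3 < omega^(omega^omega).
The larger ordinal is omega^(omega^omega) (from I-Sigma_2 (induction for Sigma_2 formulas)).

omega^(omega^omega)


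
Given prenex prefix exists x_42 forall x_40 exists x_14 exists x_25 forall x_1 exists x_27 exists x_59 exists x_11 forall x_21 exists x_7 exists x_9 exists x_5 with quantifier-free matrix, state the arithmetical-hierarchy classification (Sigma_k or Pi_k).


Leading quantifier is exists, so the class is Sigma.
Number of quantifier blocks = alternations + 1 = 6 + 1 = 7.
Classification: Sigma_7

Sigma_7


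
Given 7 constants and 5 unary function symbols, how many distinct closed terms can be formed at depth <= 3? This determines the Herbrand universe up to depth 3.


Herbrand terms by depth:
Depth 0: 7 constants
Depth 1: 35 new terms (running total: 42)
Depth 2: 175 new terms (running total: 217)
Depth 3: 875 new terms (running total: 1092)
Total distinct ground terms = 1092

1092


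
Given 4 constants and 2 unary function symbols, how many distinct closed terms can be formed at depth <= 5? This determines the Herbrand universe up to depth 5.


Herbrand terms by depth:
Depth 0: 4 constants
Depth 1: 8 new terms (running total: 12)
Depth 2: 16 new terms (running total: 28)
Depth 3: 32 new terms (running total: 60)
Depth 4: 64 new terms (running total: 124)
Depth 5: 128 new terms (running total: 252)
Total distinct ground terms = 252

252


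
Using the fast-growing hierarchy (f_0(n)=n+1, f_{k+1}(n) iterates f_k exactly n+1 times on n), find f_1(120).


f_1(120) = f_0^121(120)
f_0 adds 1 each time, applied 121 times.
f_1(120) = 120 + 121 = 241

241


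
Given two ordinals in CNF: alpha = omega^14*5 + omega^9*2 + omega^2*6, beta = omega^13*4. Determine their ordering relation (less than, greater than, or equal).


Compare term by term from highest exponent:
alpha = omega^14*5 + omega^9*2 + omega^2*6
beta = omega^13*4
Term 1: alpha has omega^14*5, beta has omega^13*4
Term 2: alpha has omega^9*2, beta has omega^0*0
Term 3: alpha has omega^2*6, beta has omega^0*0
Result: alpha > beta

alpha > beta


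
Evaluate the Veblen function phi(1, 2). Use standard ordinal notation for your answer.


phi(1, 2):
phi(1, beta) = epsilon_beta (the beta-th epsilon number).
phi(1, 2) = epsilon_2

epsilon_2


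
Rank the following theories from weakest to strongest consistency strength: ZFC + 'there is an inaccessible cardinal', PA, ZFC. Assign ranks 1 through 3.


Ordering by consistency strength:
1. PA
2. ZFC
3. ZFC + 'there is an inaccessible cardinal'


ZFC + 'there is an inaccessible cardinal'=3, PA=1, ZFC=2


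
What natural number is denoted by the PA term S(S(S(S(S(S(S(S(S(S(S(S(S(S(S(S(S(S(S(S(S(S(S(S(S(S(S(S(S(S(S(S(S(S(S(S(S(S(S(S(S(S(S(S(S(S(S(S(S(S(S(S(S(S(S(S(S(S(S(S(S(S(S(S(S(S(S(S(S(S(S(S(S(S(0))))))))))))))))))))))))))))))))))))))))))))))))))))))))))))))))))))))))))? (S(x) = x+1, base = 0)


Counting successors applied to 0:
74 applications of S to 0 = 74

74


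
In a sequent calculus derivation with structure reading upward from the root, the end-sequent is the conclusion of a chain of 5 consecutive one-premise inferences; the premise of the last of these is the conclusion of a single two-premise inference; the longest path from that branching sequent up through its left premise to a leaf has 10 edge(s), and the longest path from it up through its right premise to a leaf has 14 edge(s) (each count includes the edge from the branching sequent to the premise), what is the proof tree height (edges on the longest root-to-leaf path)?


Longest path through the left premise: 10 edges (measured from the branching sequent)
Longest path through the right premise: 14 edges
Height of the subtree rooted at the branching sequent: max(10, 14) = 14
The branching sequent sits 5 edges above the root (the chain of one-premise inferences), so height = 14 + 5 = 19

19


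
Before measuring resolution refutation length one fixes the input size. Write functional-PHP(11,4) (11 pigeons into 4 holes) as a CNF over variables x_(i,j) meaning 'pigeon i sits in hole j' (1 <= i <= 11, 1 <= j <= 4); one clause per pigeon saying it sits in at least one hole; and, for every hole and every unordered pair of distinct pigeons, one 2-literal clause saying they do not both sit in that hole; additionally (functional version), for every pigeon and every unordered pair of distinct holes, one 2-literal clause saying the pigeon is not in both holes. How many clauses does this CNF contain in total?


functional-PHP(11,4): 11 pigeons, 4 holes, 11*4 = 44 variables.
- pigeon clauses: one per pigeon -> 11 clauses
- hole clauses: 4 holes * C(11,2) = 4 * 55 -> 220 clauses
- functional clauses: 11 pigeons * C(4,2) = 11 * 6 -> 66 clauses
Total clauses = 11 + 220 + 66 = 297

297


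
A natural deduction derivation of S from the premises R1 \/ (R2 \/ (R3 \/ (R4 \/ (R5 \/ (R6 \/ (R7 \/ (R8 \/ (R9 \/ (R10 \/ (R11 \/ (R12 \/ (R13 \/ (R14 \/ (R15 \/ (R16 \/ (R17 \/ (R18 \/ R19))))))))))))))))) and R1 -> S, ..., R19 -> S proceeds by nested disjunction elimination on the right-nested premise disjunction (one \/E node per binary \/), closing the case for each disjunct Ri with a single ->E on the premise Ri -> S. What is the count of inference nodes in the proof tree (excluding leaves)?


The premise R1 \/ (R2 \/ (R3 \/ (R4 \/ (R5 \/ (R6 \/ (R7 \/ (R8 \/ (R9 \/ (R10 \/ (R11 \/ (R12 \/ (R13 \/ (R14 \/ (R15 \/ (R16 \/ (R17 \/ (R18 \/ R19))))))))))))))))) contains 19 disjuncts, hence 18 binary \/ connectives.
- Each binary \/ is eliminated once: 18 \/E nodes.
- Each of the 19 cases Ri derives S by one ->E with Ri -> S: 19 ->E nodes.
Total = 18 + 19 = 37

37


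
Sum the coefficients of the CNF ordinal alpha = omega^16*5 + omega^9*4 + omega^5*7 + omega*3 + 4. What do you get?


CNF: omega^16*5 + omega^9*4 + omega^5*7 + omega*3 + 4
Coefficients: 5 + 4 + 7 + 3 + 4 = 23

23


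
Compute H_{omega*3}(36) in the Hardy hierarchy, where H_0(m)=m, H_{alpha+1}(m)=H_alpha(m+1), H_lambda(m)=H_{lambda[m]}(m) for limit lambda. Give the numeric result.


H_{omega*3}(36):
For the Hardy hierarchy, H_{omega*k}(n) = 2^k * n.
2^3 = 8.
8 * 36 = 288

288


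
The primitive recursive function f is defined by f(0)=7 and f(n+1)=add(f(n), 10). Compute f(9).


f(0) = 7
f(1) = add(f(0), 10) = add(7, 10) = 17
f(2) = add(f(1), 10) = add(17, 10) = 27
f(3) = add(f(2), 10) = add(27, 10) = 37
f(4) = add(f(3), 10) = add(37, 10) = 47
f(5) = add(f(4), 10) = add(47, 10) = 57
f(6) = add(f(5), 10) = add(57, 10) = 67
f(7) = add(f(6), 10) = add(67, 10) = 77
f(8) = add(f(7), 10) = add(77, 10) = 87
f(9) = add(f(8), 10) = add(87, 10) = 97


97


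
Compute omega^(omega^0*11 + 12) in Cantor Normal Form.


omega^(omega^0*11 + 12):
omega^0 = 1, so the exponent is 11 + 12 = 23 (finite ordinal addition).
Result = omega^23, already a single CNF term.

omega^23


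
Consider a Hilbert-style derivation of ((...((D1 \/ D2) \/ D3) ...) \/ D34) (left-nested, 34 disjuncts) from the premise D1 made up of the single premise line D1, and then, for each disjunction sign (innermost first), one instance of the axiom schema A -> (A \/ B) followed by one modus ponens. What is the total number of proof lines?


Building the left-nested 34-ary disjunction from D1:
- 1 premise line (D1)
- 34 disjuncts means 33 disjunction signs; each needs 1 axiom instance + 1 MP = 2 lines: 2 * 33 = 66
Total = 1 + 66 = 67 lines.

67


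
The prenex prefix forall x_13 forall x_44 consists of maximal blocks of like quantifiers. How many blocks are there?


Alternations = 0.
Blocks = alternations + 1 = 1

1


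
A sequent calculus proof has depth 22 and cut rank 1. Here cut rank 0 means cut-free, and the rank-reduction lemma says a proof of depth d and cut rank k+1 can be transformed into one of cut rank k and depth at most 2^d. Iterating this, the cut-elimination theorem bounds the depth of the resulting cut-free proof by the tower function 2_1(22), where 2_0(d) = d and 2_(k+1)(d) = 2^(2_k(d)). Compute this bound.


Each rank reduction sends depth d to at most 2^d; cut rank r needs r reductions.
2_0(22) = 22
2_1(22) = 2^22 = 4194304
Cut-free depth bound = 4194304

4194304


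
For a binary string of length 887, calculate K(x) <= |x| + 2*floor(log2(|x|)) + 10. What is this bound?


floor(log2(887)) = 9
2 * 9 = 18
K(x) <= 887 + 18 + 10 = 915

915


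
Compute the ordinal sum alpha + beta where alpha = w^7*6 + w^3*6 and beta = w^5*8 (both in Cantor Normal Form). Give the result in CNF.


Ordinal addition (w^7*6 + w^3*6) + w^5*8:
alpha's leading term has exponent 7 > beta's exponent 5, so it survives.
alpha's tail term has exponent 3 < beta's exponent 5, so it is absorbed by beta.
In ordinal addition, any term followed by a strictly larger-exponent term is absorbed.
Result = w^7*6 + w^5*8

w^7*6 + w^5*8


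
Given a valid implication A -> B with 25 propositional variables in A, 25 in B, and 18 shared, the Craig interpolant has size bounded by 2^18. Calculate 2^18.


Shared atoms = 18
Craig interpolant size bound = 2^18
= 262144

262144


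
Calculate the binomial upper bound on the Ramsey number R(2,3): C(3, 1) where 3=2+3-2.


R(2,3) <= C(2+3-2, 2-1) = C(3, 1)
C(3, 1) = 3! / (1! * 2!)
= 3

3


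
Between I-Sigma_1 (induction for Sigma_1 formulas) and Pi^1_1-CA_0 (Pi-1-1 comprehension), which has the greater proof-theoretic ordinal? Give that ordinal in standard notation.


Proof-theoretic ordinal of I-Sigma_1 (induction for Sigma_1 formulas): omega^omega
Proof-theoretic ordinal of Pi^1_1-CA_0 (Pi-1-1 comprehension): psi_0(Omega_omega)
Comparing: omega^omega < psi_0(Omega_omega).
The larger ordinal is psi_0(Omega_omega) (from Pi^1_1-CA_0 (Pi-1-1 comprehension)).

psi_0(Omega_omega)


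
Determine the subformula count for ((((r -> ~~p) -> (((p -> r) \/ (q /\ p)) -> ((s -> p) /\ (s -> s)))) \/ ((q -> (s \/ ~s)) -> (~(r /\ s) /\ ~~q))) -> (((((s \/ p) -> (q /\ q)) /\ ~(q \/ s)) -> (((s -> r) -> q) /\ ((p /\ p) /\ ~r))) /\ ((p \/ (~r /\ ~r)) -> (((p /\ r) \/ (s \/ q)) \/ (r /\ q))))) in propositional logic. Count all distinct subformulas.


Formula: ((((r -> ~~p) -> (((p -> r) \/ (q /\ p)) -> ((s -> p) /\ (s -> s)))) \/ ((q -> (s \/ ~s)) -> (~(r /\ s) /\ ~~q))) -> (((((s \/ p) -> (q /\ q)) /\ ~(q \/ s)) -> (((s -> r) -> q) /\ ((p /\ p) /\ ~r))) /\ ((p \/ (~r /\ ~r)) -> (((p /\ r) \/ (s \/ q)) \/ (r /\ q)))))
Subformulas found:
  1. r
  2. p
  3. q
  4. s
  5. ~p
  6. ~s
  7. ~r
  8. ~q
  9. ~~p
  10. ~~q
  11. (q /\ p)
  12. (s -> r)
  13. (q /\ q)
  14. (p /\ r)
  15. (s -> p)
  16. (s \/ q)
  17. (r /\ s)
  18. (q \/ s)
  19. (p -> r)
  20. (r /\ q)
  21. (s \/ p)
  22. (p /\ p)
  23. (s -> s)
  24. ~(r /\ s)
  25. (s \/ ~s)
  26. ~(q \/ s)
  27. (r -> ~~p)
  28. (~r /\ ~r)
  29. ((s -> r) -> q)
  30. ((p /\ p) /\ ~r)
  31. (q -> (s \/ ~s))
  32. (p \/ (~r /\ ~r))
  33. (~(r /\ s) /\ ~~q)
  34. ((p -> r) \/ (q /\ p))
  35. ((s -> p) /\ (s -> s))
  36. ((p /\ r) \/ (s \/ q))
  37. ((s \/ p) -> (q /\ q))
  38. (((p /\ r) \/ (s \/ q)) \/ (r /\ q))
  39. (((s -> r) -> q) /\ ((p /\ p) /\ ~r))
  40. (((s \/ p) -> (q /\ q)) /\ ~(q \/ s))
  41. ((q -> (s \/ ~s)) -> (~(r /\ s) /\ ~~q))
  42. (((p -> r) \/ (q /\ p)) -> ((s -> p) /\ (s -> s)))
  43. ((p \/ (~r /\ ~r)) -> (((p /\ r) \/ (s \/ q)) \/ (r /\ q)))
  44. ((r -> ~~p) -> (((p -> r) \/ (q /\ p)) -> ((s -> p) /\ (s -> s))))
  45. ((((s \/ p) -> (q /\ q)) /\ ~(q \/ s)) -> (((s -> r) -> q) /\ ((p /\ p) /\ ~r)))
  46. (((r -> ~~p) -> (((p -> r) \/ (q /\ p)) -> ((s -> p) /\ (s -> s)))) \/ ((q -> (s \/ ~s)) -> (~(r /\ s) /\ ~~q)))
  47. (((((s \/ p) -> (q /\ q)) /\ ~(q \/ s)) -> (((s -> r) -> q) /\ ((p /\ p) /\ ~r))) /\ ((p \/ (~r /\ ~r)) -> (((p /\ r) \/ (s \/ q)) \/ (r /\ q))))
  48. ((((r -> ~~p) -> (((p -> r) \/ (q /\ p)) -> ((s -> p) /\ (s -> s)))) \/ ((q -> (s \/ ~s)) -> (~(r /\ s) /\ ~~q))) -> (((((s \/ p) -> (q /\ q)) /\ ~(q \/ s)) -> (((s -> r) -> q) /\ ((p /\ p) /\ ~r))) /\ ((p \/ (~r /\ ~r)) -> (((p /\ r) \/ (s \/ q)) \/ (r /\ q)))))
Total distinct subformulas = 48

48


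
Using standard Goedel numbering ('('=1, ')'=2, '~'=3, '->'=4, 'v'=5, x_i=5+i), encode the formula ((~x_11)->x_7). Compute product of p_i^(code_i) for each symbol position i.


Formula: ((~x_11)->x_7)
Symbol codes: [1, 1, 3, 16, 2, 4, 12, 2]
Primes: [2, 3, 5, 7, 11, 13, 17, 19]
p_1^1 = 2^1 = 2
p_2^1 = 3^1 = 3
p_3^3 = 5^3 = 125
p_4^16 = 7^16 = 33232930569601
p_5^2 = 11^2 = 121
p_6^4 = 13^4 = 28561
p_7^12 = 17^12 = 582622237229761
p_8^2 = 19^2 = 361
Product = 18116860555873178719514269212308822100750

18116860555873178719514269212308822100750
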